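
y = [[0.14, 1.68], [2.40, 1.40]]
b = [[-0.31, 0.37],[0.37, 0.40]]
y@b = [[0.58, 0.72], [-0.23, 1.45]]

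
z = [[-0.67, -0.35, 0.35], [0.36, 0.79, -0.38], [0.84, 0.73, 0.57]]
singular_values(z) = [1.55, 0.78, 0.37]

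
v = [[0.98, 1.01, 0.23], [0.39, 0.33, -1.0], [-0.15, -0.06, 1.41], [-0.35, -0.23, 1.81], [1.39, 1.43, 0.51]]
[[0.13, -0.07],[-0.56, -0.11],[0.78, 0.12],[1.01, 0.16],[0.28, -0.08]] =v @ [[-0.09, 0.31], [0.09, -0.39], [0.55, 0.1]]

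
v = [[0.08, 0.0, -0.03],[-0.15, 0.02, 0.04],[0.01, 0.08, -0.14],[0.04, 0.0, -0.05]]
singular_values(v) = [0.2, 0.15, 0.02]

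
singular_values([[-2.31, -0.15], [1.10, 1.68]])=[2.75, 1.35]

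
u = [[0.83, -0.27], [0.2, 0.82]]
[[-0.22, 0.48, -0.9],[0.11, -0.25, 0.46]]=u @ [[-0.21,0.44,-0.84], [0.18,-0.41,0.76]]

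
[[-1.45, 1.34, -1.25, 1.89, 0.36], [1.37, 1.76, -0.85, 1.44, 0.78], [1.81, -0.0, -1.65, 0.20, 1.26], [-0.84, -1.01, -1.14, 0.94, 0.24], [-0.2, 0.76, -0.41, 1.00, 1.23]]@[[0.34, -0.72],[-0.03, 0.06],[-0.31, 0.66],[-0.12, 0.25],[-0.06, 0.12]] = [[-0.39, 0.82], [0.46, -0.99], [1.03, -2.19], [-0.03, 0.06], [-0.16, 0.32]]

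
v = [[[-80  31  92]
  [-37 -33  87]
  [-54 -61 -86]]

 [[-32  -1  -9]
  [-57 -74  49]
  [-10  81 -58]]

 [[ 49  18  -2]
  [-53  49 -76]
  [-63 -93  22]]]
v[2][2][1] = -93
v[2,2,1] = -93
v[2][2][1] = -93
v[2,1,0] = -53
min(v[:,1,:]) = -76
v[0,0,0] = -80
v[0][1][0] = -37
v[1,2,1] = 81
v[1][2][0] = -10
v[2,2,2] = 22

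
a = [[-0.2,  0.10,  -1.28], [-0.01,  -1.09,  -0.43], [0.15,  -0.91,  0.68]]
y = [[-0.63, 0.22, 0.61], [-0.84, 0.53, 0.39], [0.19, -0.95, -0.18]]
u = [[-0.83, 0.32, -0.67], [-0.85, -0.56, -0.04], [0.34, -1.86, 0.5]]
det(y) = 0.24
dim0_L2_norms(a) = [0.25, 1.42, 1.51]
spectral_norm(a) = 1.59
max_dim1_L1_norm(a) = 1.74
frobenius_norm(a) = 2.09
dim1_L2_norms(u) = [1.11, 1.02, 1.96]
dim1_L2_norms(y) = [0.9, 1.07, 0.99]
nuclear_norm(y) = 2.46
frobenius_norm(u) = 2.47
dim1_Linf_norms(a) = [1.28, 1.09, 0.91]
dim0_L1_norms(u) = [2.02, 2.74, 1.21]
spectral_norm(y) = 1.54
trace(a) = -0.61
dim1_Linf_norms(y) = [0.63, 0.84, 0.95]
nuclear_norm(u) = 3.66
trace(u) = -0.89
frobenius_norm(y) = 1.71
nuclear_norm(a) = 2.95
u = y + a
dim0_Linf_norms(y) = [0.84, 0.95, 0.61]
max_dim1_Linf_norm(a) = 1.28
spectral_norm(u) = 2.09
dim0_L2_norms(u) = [1.24, 1.97, 0.84]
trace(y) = -0.28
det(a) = -0.00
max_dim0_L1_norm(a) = 2.39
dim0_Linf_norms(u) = [0.85, 1.86, 0.67]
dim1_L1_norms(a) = [1.58, 1.53, 1.74]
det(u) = -0.76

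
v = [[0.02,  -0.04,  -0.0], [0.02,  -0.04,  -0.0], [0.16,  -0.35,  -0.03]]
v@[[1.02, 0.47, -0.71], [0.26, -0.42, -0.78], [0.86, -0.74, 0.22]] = [[0.01, 0.03, 0.02], [0.01, 0.03, 0.02], [0.05, 0.24, 0.15]]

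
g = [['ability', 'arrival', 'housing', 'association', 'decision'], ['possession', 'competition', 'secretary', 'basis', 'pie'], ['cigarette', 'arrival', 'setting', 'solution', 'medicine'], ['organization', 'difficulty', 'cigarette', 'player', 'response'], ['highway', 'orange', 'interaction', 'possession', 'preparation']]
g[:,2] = ['housing', 'secretary', 'setting', 'cigarette', 'interaction']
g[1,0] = 'possession'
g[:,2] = ['housing', 'secretary', 'setting', 'cigarette', 'interaction']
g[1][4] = 'pie'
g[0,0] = 'ability'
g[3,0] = 'organization'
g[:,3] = ['association', 'basis', 'solution', 'player', 'possession']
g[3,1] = 'difficulty'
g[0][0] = 'ability'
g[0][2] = 'housing'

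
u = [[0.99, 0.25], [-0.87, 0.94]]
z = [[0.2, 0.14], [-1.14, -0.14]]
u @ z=[[-0.09, 0.1],  [-1.25, -0.25]]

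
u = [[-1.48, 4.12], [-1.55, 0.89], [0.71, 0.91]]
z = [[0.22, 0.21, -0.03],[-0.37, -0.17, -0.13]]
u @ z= [[-1.85, -1.01, -0.49], [-0.67, -0.48, -0.07], [-0.18, -0.01, -0.14]]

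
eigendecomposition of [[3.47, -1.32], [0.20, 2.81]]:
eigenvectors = [[(0.93+0j), (0.93-0j)], [0.23-0.28j, (0.23+0.28j)]]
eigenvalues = [(3.14+0.39j), (3.14-0.39j)]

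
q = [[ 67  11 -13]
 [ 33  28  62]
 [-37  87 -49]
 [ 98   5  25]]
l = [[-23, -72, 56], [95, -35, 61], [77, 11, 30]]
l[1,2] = 61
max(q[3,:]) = 98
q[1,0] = 33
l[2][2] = 30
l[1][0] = 95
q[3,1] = 5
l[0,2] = 56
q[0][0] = 67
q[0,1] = 11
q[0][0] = 67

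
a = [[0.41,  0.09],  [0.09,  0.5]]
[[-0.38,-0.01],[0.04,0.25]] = a@[[-0.98,  -0.15], [0.26,  0.52]]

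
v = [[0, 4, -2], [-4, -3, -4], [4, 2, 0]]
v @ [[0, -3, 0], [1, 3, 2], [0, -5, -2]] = [[4, 22, 12], [-3, 23, 2], [2, -6, 4]]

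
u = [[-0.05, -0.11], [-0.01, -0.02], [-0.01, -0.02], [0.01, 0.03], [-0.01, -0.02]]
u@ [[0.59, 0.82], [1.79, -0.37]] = [[-0.23, -0.00], [-0.04, -0.00], [-0.04, -0.0], [0.06, -0.0], [-0.04, -0.00]]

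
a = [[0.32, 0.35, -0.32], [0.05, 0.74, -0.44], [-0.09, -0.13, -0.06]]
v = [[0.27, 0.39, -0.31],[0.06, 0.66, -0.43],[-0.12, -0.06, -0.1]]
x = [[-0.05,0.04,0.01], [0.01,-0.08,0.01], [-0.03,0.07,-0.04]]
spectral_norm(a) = 1.00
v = x + a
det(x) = -0.00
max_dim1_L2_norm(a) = 0.86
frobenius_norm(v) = 0.99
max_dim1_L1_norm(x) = 0.14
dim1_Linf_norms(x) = [0.05, 0.08, 0.07]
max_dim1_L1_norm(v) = 1.15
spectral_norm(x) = 0.13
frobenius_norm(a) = 1.05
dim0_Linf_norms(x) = [0.05, 0.08, 0.04]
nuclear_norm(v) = 1.30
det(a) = -0.04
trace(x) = -0.17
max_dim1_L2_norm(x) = 0.09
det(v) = -0.03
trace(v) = 0.83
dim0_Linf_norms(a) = [0.32, 0.74, 0.44]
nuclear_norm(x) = 0.19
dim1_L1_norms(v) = [0.97, 1.15, 0.28]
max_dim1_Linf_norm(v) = 0.66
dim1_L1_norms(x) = [0.1, 0.1, 0.14]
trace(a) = 1.00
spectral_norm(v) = 0.95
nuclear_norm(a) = 1.41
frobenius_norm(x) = 0.13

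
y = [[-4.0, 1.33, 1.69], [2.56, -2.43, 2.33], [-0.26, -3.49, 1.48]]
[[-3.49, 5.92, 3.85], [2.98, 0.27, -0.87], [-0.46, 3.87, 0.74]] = y @ [[1.06,-1.31,-0.74],[0.18,-0.63,0.05],[0.3,0.90,0.49]]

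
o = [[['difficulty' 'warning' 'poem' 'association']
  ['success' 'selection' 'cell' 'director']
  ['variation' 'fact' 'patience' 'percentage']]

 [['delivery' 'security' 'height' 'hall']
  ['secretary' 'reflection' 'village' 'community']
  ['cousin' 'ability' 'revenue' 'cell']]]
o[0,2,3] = 'percentage'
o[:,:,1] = [['warning', 'selection', 'fact'], ['security', 'reflection', 'ability']]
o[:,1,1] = ['selection', 'reflection']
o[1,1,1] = 'reflection'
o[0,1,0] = 'success'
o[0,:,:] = [['difficulty', 'warning', 'poem', 'association'], ['success', 'selection', 'cell', 'director'], ['variation', 'fact', 'patience', 'percentage']]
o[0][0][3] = 'association'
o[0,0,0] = 'difficulty'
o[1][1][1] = 'reflection'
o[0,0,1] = 'warning'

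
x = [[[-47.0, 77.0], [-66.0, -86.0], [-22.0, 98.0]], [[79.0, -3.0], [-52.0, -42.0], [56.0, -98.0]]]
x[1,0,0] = 79.0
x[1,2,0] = 56.0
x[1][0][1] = -3.0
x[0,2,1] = 98.0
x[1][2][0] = 56.0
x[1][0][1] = -3.0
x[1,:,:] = [[79.0, -3.0], [-52.0, -42.0], [56.0, -98.0]]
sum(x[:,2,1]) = 0.0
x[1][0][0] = 79.0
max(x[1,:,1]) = -3.0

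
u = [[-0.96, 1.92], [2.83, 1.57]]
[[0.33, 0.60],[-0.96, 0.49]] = u @ [[-0.34, -0.00], [-0.0, 0.31]]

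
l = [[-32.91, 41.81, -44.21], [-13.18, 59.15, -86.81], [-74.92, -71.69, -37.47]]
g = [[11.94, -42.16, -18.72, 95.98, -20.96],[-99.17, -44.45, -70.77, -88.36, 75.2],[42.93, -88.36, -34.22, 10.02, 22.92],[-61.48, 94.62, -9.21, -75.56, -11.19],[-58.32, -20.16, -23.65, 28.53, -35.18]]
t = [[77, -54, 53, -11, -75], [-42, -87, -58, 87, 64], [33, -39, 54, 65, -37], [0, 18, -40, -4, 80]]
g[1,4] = 75.2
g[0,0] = 11.94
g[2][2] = -34.22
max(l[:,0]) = -13.18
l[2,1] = -71.69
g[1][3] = -88.36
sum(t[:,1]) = -162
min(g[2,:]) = -88.36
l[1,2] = -86.81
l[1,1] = 59.15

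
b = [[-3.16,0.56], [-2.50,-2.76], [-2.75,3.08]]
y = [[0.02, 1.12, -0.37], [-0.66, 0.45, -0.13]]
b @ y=[[-0.43, -3.29, 1.1], [1.77, -4.04, 1.28], [-2.09, -1.69, 0.62]]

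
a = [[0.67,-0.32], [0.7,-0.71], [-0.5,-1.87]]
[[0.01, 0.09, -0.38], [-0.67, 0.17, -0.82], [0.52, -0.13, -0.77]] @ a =[[0.26, 0.64], [0.08, 1.63], [0.64, 1.37]]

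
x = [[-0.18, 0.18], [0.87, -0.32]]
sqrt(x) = [[(0.23+0.33j), 0.09-0.18j], [(0.42-0.87j), (0.16+0.47j)]]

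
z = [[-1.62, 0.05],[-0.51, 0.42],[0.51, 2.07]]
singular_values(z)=[2.19, 1.67]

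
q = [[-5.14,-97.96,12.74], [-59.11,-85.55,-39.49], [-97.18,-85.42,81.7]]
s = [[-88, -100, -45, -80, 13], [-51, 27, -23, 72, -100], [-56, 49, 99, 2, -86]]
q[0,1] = -97.96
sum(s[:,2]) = 31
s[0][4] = 13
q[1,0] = -59.11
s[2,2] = 99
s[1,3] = 72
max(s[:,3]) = 72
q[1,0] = -59.11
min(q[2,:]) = -97.18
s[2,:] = [-56, 49, 99, 2, -86]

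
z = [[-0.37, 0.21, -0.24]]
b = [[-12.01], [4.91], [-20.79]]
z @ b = [[10.46]]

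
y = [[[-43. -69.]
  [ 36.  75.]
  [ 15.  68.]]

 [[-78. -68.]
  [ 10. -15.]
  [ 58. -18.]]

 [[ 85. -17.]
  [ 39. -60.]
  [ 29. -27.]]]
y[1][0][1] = -68.0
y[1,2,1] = -18.0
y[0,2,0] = 15.0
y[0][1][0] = 36.0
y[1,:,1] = [-68.0, -15.0, -18.0]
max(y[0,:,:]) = 75.0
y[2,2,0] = 29.0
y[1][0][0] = -78.0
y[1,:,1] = [-68.0, -15.0, -18.0]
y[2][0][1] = -17.0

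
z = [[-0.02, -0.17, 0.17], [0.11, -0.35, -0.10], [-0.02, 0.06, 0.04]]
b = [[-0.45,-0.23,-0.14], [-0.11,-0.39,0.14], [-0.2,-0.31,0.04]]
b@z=[[-0.01, 0.15, -0.06],[-0.04, 0.16, 0.03],[-0.03, 0.14, -0.00]]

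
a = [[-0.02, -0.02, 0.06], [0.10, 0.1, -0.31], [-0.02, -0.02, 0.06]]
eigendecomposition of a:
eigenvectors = [[-0.19,0.71,0.4], [0.96,-0.71,0.83], [-0.19,-0.00,0.4]]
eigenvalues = [0.14, -0.0, -0.0]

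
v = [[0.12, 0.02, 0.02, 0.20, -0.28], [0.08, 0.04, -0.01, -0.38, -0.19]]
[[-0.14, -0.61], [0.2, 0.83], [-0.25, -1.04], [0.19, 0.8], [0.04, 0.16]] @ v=[[-0.07,  -0.03,  0.0,  0.2,  0.16], [0.09,  0.04,  -0.00,  -0.28,  -0.21], [-0.11,  -0.05,  0.01,  0.35,  0.27], [0.09,  0.04,  -0.0,  -0.27,  -0.21], [0.02,  0.01,  -0.0,  -0.05,  -0.04]]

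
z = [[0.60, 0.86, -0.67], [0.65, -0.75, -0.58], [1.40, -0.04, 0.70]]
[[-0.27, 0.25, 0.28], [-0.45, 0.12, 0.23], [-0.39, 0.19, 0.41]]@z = [[0.39, -0.43, 0.23], [0.13, -0.49, 0.39], [0.46, -0.49, 0.44]]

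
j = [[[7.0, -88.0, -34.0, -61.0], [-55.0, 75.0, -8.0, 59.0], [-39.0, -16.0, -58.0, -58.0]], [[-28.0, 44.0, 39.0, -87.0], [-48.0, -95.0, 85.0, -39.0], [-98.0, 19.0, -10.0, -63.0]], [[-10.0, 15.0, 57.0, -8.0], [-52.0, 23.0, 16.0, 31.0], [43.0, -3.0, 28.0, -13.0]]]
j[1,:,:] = [[-28.0, 44.0, 39.0, -87.0], [-48.0, -95.0, 85.0, -39.0], [-98.0, 19.0, -10.0, -63.0]]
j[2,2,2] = 28.0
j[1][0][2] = 39.0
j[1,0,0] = -28.0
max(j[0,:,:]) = 75.0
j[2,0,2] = 57.0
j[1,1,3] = -39.0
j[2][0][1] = 15.0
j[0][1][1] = 75.0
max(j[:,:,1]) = 75.0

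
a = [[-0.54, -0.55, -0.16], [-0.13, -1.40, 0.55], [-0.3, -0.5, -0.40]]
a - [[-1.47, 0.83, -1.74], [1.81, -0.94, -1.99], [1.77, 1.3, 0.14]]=[[0.93,  -1.38,  1.58], [-1.94,  -0.46,  2.54], [-2.07,  -1.80,  -0.54]]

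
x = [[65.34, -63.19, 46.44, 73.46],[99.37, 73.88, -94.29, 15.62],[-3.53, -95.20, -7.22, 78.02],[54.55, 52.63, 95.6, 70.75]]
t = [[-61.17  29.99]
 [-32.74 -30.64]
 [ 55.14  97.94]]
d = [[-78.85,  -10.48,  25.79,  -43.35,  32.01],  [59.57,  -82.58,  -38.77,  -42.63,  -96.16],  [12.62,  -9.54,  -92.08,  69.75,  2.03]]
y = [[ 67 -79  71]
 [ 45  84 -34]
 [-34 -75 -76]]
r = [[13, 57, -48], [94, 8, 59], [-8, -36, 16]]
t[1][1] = -30.64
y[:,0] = [67, 45, -34]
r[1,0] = 94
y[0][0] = 67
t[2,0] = 55.14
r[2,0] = -8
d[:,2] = [25.79, -38.77, -92.08]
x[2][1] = -95.2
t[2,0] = 55.14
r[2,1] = -36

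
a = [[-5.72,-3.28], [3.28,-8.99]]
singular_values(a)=[9.69, 6.42]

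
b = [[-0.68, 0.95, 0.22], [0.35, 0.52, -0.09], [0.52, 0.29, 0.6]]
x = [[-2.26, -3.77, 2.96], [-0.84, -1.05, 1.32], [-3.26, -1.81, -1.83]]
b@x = [[0.02, 1.17, -1.16], [-0.93, -1.7, 1.89], [-3.37, -3.35, 0.82]]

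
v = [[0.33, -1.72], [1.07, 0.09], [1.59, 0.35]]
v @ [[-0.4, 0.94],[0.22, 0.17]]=[[-0.51, 0.02],  [-0.41, 1.02],  [-0.56, 1.55]]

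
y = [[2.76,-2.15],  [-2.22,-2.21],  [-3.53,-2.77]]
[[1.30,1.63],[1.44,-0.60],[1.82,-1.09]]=y @ [[-0.02, 0.45], [-0.63, -0.18]]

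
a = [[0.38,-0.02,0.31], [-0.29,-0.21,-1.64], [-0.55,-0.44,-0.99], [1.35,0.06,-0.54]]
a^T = [[0.38, -0.29, -0.55, 1.35], [-0.02, -0.21, -0.44, 0.06], [0.31, -1.64, -0.99, -0.54]]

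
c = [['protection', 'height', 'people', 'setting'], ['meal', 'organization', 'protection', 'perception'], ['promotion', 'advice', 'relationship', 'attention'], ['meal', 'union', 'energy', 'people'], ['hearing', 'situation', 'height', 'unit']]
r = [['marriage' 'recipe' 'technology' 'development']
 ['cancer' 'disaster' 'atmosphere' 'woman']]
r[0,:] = ['marriage', 'recipe', 'technology', 'development']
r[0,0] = 'marriage'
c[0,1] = 'height'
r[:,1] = ['recipe', 'disaster']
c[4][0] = 'hearing'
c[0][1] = 'height'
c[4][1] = 'situation'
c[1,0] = 'meal'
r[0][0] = 'marriage'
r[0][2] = 'technology'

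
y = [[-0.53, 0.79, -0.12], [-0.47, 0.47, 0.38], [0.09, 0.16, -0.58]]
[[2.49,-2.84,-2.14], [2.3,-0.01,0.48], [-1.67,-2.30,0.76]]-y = [[3.02, -3.63, -2.02], [2.77, -0.48, 0.1], [-1.76, -2.46, 1.34]]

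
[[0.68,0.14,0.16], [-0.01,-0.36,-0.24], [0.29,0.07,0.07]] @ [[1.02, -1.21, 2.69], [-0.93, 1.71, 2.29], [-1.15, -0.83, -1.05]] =[[0.38, -0.72, 1.98], [0.6, -0.40, -0.6], [0.15, -0.29, 0.87]]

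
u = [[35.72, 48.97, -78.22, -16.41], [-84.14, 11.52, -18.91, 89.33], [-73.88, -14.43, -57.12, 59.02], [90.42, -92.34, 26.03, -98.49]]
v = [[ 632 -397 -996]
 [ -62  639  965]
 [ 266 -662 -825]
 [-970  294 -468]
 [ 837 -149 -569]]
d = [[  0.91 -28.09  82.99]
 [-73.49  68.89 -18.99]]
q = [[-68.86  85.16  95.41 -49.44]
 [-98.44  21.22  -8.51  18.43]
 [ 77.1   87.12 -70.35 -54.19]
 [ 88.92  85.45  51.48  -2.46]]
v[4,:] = [837, -149, -569]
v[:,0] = [632, -62, 266, -970, 837]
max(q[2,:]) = 87.12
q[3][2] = 51.48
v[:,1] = [-397, 639, -662, 294, -149]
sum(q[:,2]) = 68.03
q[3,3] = -2.46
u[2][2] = -57.12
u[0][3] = -16.41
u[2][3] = 59.02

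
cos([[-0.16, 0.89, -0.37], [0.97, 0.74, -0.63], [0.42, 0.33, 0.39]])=[[0.65, -0.19, 0.29],[-0.14, 0.43, 0.48],[-0.19, -0.34, 1.06]]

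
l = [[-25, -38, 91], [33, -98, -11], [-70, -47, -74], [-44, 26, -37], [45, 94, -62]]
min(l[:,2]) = -74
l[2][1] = -47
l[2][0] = -70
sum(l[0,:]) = 28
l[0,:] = [-25, -38, 91]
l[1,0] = 33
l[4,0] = 45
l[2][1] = -47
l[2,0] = -70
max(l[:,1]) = 94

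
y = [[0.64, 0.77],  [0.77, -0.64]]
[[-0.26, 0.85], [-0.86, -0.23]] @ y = [[0.49, -0.74],[-0.73, -0.52]]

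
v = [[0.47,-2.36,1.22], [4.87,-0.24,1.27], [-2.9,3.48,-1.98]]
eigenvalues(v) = [(-1.06+3.11j), (-1.06-3.11j), (0.36+0j)]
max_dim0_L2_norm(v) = 5.69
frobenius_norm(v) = 7.56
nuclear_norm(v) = 10.29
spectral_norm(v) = 6.78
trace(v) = -1.75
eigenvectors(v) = [[(-0.45-0.2j),  -0.45+0.20j,  (-0.17+0j)], [(-0.19+0.47j),  (-0.19-0.47j),  0.45+0.00j], [0.71+0.00j,  0.71-0.00j,  0.88+0.00j]]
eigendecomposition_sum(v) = [[0.28+2.28j,(-1.16-0.2j),(0.64+0.55j)], [2.32-0.36j,(-0.17+1.19j),0.55-0.68j], [-1.68-2.83j,(1.64-0.4j),-1.17-0.36j]] + [[0.28-2.28j,(-1.16+0.2j),(0.64-0.55j)], [2.32+0.36j,-0.17-1.19j,0.55+0.68j], [(-1.68+2.83j),1.64+0.40j,(-1.17+0.36j)]] + [[(-0.09+0j),  (-0.04+0j),  (-0.07+0j)], [(0.24-0j),  (0.1-0j),  0.18-0.00j], [(0.47-0j),  0.20-0.00j,  (0.35-0j)]]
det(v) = 3.91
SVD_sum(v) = [[1.56,-0.95,0.75], [3.51,-2.14,1.68], [-3.73,2.28,-1.79]] + [[-1.06, -1.46, 0.35], [1.37, 1.89, -0.45], [0.85, 1.17, -0.28]] + [[-0.03, 0.05, 0.12], [-0.01, 0.02, 0.04], [-0.02, 0.04, 0.09]]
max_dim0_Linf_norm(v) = 4.87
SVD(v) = [[-0.29, 0.55, 0.78], [-0.66, -0.71, 0.25], [0.70, -0.44, 0.57]] @ diag([6.775059447688554, 3.343036263488452, 0.17256309364182873]) @ [[-0.79, 0.48, -0.38], [-0.58, -0.79, 0.19], [-0.21, 0.37, 0.91]]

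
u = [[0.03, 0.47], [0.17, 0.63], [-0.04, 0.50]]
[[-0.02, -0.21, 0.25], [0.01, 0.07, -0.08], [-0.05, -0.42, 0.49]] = u@[[0.31, 2.71, -3.16], [-0.07, -0.62, 0.73]]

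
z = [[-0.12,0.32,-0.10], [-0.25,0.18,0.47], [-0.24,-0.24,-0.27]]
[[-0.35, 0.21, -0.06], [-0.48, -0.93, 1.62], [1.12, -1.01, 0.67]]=z@[[-1.51, 3.42, -3.79], [-1.98, 1.69, -1.03], [-1.06, -0.80, 1.82]]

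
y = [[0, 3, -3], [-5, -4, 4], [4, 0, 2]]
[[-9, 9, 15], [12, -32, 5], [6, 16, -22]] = y@ [[0, 4, -5], [0, 3, 4], [3, 0, -1]]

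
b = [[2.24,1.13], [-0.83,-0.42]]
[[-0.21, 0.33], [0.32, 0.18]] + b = [[2.03, 1.46], [-0.51, -0.24]]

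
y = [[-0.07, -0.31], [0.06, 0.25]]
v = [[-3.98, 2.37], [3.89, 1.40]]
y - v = [[3.91,-2.68], [-3.83,-1.15]]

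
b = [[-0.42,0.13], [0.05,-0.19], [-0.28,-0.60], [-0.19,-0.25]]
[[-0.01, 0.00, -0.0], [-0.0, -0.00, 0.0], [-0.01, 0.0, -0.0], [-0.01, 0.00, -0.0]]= b@[[0.02, -0.01, 0.01], [0.01, -0.00, 0.00]]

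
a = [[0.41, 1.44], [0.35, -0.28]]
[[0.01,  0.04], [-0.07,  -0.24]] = a@ [[-0.15,  -0.54], [0.05,  0.18]]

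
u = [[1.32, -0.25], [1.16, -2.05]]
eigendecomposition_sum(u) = [[1.27, -0.10], [0.45, -0.03]] + [[0.05, -0.15],[0.71, -2.02]]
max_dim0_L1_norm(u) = 2.48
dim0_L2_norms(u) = [1.76, 2.07]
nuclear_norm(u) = 3.49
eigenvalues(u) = [1.23, -1.96]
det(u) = -2.42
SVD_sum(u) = [[0.64, -0.8],  [1.46, -1.81]] + [[0.68, 0.55], [-0.30, -0.24]]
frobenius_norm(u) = 2.71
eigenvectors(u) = [[0.94, 0.08], [0.33, 1.00]]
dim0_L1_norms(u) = [2.48, 2.3]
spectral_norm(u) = 2.54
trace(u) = -0.73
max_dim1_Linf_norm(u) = 2.05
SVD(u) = [[-0.40, -0.92], [-0.92, 0.4]] @ diag([2.539233830466738, 0.9514681046746739]) @ [[-0.63, 0.78], [-0.78, -0.63]]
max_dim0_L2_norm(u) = 2.07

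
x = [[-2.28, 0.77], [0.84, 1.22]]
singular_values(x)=[2.46, 1.4]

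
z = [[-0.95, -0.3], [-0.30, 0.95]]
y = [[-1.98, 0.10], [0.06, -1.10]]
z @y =[[1.86, 0.24], [0.65, -1.08]]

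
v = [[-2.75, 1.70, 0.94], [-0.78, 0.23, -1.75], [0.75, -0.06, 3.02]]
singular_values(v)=[3.65, 3.38, 0.0]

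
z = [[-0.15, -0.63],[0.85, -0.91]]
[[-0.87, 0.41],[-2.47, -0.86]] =z @[[-1.14, -1.36],[1.65, -0.33]]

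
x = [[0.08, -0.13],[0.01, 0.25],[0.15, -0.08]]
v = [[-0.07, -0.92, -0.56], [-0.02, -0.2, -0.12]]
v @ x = [[-0.1,-0.18], [-0.02,-0.04]]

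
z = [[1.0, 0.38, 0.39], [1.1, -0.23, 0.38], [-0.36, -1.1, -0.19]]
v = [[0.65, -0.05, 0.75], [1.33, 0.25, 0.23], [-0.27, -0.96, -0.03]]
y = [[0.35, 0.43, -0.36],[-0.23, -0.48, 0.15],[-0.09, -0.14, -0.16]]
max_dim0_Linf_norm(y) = 0.48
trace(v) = 0.87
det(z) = -0.02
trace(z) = 0.58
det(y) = 0.02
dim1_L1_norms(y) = [1.14, 0.86, 0.39]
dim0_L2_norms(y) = [0.43, 0.66, 0.42]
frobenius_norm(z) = 2.02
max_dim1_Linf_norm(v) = 1.33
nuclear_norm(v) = 3.09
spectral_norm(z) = 1.70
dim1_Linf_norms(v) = [0.75, 1.33, 0.96]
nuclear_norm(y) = 1.18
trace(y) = -0.29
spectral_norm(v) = 1.66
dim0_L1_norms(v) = [2.25, 1.26, 1.01]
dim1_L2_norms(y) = [0.66, 0.55, 0.23]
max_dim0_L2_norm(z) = 1.53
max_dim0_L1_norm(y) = 1.05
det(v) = -0.77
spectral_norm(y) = 0.85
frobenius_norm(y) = 0.89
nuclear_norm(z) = 2.80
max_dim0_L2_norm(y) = 0.66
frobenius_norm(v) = 1.97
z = v + y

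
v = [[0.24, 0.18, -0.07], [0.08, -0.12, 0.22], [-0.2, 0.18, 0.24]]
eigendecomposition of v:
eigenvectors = [[(0.35+0j), -0.07+0.28j, -0.07-0.28j], [-0.83+0.00j, -0.43+0.10j, -0.43-0.10j], [(0.43+0j), -0.85+0.00j, (-0.85-0j)]]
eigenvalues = [(-0.27+0j), (0.31+0.05j), (0.31-0.05j)]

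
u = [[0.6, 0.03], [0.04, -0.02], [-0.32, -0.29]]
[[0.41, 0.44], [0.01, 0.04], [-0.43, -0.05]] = u @ [[0.65, 0.76],[0.76, -0.65]]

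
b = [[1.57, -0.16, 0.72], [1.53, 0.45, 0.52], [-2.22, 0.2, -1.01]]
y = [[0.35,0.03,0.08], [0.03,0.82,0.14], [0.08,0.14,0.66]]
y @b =[[0.42,-0.03,0.19],[0.99,0.39,0.31],[-1.13,0.18,-0.54]]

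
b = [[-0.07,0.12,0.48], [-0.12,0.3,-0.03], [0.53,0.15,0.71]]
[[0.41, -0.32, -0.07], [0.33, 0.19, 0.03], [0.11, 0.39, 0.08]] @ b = [[-0.03,-0.06,0.16],[-0.03,0.10,0.17],[-0.01,0.14,0.10]]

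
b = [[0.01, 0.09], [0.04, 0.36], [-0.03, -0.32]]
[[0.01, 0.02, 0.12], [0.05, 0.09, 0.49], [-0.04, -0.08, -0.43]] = b@[[-0.74, -0.19, -0.12],[0.21, 0.26, 1.37]]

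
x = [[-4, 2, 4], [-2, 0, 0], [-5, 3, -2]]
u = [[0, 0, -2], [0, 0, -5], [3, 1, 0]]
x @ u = [[12, 4, -2], [0, 0, 4], [-6, -2, -5]]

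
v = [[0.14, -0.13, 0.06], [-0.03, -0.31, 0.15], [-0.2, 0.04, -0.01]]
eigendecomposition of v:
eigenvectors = [[-0.48, 0.01, -0.27], [0.32, 0.43, -0.96], [0.82, 0.9, -0.05]]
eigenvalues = [0.12, 0.01, -0.31]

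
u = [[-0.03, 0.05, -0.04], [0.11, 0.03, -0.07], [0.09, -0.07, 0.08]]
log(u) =[[-3.09+1.70j,(0.16-0.76j),(-0.53+0.1j)], [(-1.18-3.59j),(-2.26+1.59j),(-1.24-0.21j)], [-0.72-2.64j,-0.14+1.17j,-2.89-0.15j]]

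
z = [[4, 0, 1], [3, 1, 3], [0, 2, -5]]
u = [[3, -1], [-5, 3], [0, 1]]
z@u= [[12, -3], [4, 3], [-10, 1]]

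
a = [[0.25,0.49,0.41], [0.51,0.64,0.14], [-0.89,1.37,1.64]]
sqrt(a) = [[0.53, 0.26, 0.22], [0.42, 0.72, 0.02], [-0.65, 0.75, 1.33]]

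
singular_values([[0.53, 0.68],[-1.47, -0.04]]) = [1.59, 0.62]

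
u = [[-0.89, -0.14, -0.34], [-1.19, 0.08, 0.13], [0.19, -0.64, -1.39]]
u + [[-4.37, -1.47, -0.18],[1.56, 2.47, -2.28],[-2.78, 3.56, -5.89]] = [[-5.26, -1.61, -0.52], [0.37, 2.55, -2.15], [-2.59, 2.92, -7.28]]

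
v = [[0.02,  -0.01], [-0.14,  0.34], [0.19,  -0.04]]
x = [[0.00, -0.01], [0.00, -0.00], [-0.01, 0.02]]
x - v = [[-0.02, 0.00], [0.14, -0.34], [-0.20, 0.06]]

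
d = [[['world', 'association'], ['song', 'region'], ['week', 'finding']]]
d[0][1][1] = 'region'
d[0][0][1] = 'association'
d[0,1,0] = 'song'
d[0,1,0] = 'song'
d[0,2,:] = ['week', 'finding']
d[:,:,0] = [['world', 'song', 'week']]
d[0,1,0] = 'song'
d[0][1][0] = 'song'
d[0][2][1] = 'finding'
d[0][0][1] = 'association'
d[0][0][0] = 'world'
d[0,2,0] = 'week'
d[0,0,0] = 'world'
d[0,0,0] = 'world'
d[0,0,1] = 'association'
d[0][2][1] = 'finding'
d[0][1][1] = 'region'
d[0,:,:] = [['world', 'association'], ['song', 'region'], ['week', 'finding']]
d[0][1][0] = 'song'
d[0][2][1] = 'finding'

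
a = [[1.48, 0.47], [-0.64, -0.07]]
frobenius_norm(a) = 1.68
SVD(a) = [[-0.93, 0.38], [0.38, 0.93]] @ diag([1.6768931419052762, 0.11759842954330559]) @ [[-0.96, -0.28],[-0.28, 0.96]]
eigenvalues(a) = [1.25, 0.16]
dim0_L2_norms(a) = [1.61, 0.48]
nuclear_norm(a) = 1.79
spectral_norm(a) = 1.68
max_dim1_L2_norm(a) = 1.55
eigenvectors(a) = [[0.90, -0.33], [-0.44, 0.94]]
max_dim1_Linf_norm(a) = 1.48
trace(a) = 1.41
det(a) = 0.20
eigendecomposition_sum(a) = [[1.51,0.54], [-0.73,-0.26]] + [[-0.03, -0.07], [0.09, 0.19]]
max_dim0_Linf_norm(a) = 1.48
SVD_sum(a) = [[1.49, 0.43], [-0.61, -0.17]] + [[-0.01, 0.04],[-0.03, 0.10]]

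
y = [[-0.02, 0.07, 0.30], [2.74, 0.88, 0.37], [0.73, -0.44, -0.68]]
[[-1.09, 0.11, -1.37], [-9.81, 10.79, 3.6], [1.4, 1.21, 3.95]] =y@[[-2.45, 3.15, 1.64], [-2.13, 2.44, 0.95], [-3.31, 0.02, -4.67]]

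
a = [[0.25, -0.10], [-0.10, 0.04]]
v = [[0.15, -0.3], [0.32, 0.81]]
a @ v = [[0.01, -0.16], [-0.00, 0.06]]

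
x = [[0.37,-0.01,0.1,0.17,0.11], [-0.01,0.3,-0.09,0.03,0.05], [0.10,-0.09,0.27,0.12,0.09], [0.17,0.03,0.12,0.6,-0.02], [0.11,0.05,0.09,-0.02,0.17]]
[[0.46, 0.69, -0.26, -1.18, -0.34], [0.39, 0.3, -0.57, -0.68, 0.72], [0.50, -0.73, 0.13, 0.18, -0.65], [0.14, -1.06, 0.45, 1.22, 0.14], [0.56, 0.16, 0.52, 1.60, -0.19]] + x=[[0.83, 0.68, -0.16, -1.01, -0.23], [0.38, 0.6, -0.66, -0.65, 0.77], [0.60, -0.82, 0.40, 0.30, -0.56], [0.31, -1.03, 0.57, 1.82, 0.12], [0.67, 0.21, 0.61, 1.58, -0.02]]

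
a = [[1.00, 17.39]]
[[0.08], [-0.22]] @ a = [[0.08, 1.39], [-0.22, -3.83]]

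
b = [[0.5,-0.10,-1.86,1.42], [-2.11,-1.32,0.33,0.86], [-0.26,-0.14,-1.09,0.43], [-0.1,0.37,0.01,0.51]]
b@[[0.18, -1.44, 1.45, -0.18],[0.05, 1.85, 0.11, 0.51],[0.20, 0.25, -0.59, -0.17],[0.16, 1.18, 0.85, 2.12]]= [[-0.06,0.31,3.02,3.19], [-0.24,1.69,-2.67,1.47], [-0.2,0.35,0.62,1.07], [0.08,1.43,0.32,1.29]]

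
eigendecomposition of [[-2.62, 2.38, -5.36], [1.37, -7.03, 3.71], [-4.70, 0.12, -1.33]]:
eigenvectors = [[0.65, 0.32, -0.53], [-0.19, 0.82, 0.79], [-0.74, 0.47, -0.32]]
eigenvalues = [2.81, -4.36, -9.43]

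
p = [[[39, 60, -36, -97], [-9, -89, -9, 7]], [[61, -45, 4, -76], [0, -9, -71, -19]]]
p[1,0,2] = 4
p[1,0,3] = -76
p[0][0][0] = 39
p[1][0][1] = -45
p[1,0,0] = 61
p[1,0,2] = 4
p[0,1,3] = 7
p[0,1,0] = -9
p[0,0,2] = -36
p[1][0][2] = 4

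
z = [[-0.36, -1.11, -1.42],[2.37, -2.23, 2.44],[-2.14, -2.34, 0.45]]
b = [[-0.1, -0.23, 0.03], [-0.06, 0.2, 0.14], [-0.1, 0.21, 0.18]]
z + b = [[-0.46, -1.34, -1.39], [2.31, -2.03, 2.58], [-2.24, -2.13, 0.63]]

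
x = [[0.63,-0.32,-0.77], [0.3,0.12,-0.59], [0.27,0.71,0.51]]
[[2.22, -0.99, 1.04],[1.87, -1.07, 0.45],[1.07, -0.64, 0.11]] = x @ [[2.48, -0.93, 1.35],[1.69, -1.32, -0.27],[-1.56, 1.07, -0.13]]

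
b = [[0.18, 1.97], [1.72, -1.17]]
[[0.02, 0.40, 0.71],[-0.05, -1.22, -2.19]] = b@[[-0.02, -0.54, -0.97], [0.01, 0.25, 0.45]]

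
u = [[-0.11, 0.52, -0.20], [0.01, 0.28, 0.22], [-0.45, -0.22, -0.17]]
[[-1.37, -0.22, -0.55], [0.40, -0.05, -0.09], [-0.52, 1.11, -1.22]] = u @[[0.48, -2.42, 2.92], [-1.24, -0.66, -0.44], [3.38, 0.73, 0.01]]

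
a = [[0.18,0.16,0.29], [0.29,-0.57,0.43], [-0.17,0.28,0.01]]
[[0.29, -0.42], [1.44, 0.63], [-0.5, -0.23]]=a@[[0.99,-1.24], [-1.22,-1.59], [1.06,0.19]]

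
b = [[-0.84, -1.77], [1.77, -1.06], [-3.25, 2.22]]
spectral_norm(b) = 4.45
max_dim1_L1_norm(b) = 5.47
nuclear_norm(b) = 6.39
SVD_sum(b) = [[0.28, -0.20], [1.67, -1.20], [-3.20, 2.29]] + [[-1.12,-1.57], [0.10,0.14], [-0.05,-0.07]]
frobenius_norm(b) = 4.86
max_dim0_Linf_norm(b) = 3.25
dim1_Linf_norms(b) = [1.77, 1.77, 3.25]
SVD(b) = [[0.08, -1.00], [0.46, 0.09], [-0.88, -0.04]] @ diag([4.453330825739465, 1.9374582722006326]) @ [[0.81,-0.58], [0.58,0.81]]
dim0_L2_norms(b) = [3.79, 3.03]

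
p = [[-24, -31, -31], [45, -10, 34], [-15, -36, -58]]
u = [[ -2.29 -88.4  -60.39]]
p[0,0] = -24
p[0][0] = -24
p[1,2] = 34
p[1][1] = -10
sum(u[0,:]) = -151.08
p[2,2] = -58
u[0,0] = -2.29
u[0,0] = -2.29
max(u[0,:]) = -2.29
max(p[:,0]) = 45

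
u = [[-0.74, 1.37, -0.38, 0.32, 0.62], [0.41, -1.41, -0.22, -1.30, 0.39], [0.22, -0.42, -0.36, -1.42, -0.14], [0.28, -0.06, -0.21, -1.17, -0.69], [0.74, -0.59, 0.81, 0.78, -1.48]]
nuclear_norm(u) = 6.57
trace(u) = -5.16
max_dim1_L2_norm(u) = 2.09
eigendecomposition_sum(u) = [[-0.60-0.00j, (1.09-0j), (-0.11+0j), (0.82+0j), (0.51-0j)], [0.70+0.00j, -1.26+0.00j, 0.13-0.00j, (-0.95-0j), -0.60+0.00j], [(0.46+0j), (-0.83+0j), (0.09-0j), -0.63-0.00j, -0.39+0.00j], [0.36+0.00j, (-0.64+0j), (0.07-0j), -0.48-0.00j, -0.30+0.00j], [0.22+0.00j, (-0.39+0j), (0.04-0j), -0.29-0.00j, -0.18+0.00j]] + [[(-0.07+0.04j), (0.14+0.06j), (-0.13+0.04j), -0.25+0.02j, 0.05-0.19j],[(-0.15-0.15j), -0.07+0.38j, -0.18-0.32j, -0.17-0.62j, 0.49+0.03j],[(-0.12+0.05j), (0.21+0.13j), (-0.22+0.03j), (-0.4-0.03j), 0.13-0.28j],[-0.04+0.16j, 0.29-0.12j, -0.14+0.26j, (-0.34+0.39j), (-0.19-0.35j)],[(0.26+0.12j), (-0.1-0.53j), 0.38+0.31j, 0.54+0.70j, -0.65+0.21j]] + [[-0.07-0.04j, (0.14-0.06j), -0.13-0.04j, -0.25-0.02j, (0.05+0.19j)], [(-0.15+0.15j), (-0.07-0.38j), -0.18+0.32j, (-0.17+0.62j), (0.49-0.03j)], [(-0.12-0.05j), 0.21-0.13j, -0.22-0.03j, -0.40+0.03j, (0.13+0.28j)], [(-0.04-0.16j), (0.29+0.12j), -0.14-0.26j, (-0.34-0.39j), -0.19+0.35j], [(0.26-0.12j), (-0.1+0.53j), (0.38-0.31j), 0.54-0.70j, -0.65-0.21j]] + [[0.00+0.00j, 0j, -0j, -0.00+0.00j, 0.00+0.00j], [0.00+0.00j, -0.00+0.00j, 0.00+0.00j, -0.00-0.00j, 0j], [(-0+0j), (-0-0j), -0.00+0.00j, -0j, -0.00+0.00j], [-0j, 0j, 0.00-0.00j, -0.00+0.00j, -0j], [0.00+0.00j, (-0+0j), 0j, -0.00-0.00j, 0j]] + [[0.00-0.00j, -0j, 0.00+0.00j, (-0-0j), 0.00-0.00j],[0.00-0.00j, -0.00-0.00j, -0j, -0.00+0.00j, 0.00-0.00j],[(-0-0j), -0.00+0.00j, (-0-0j), 0.00+0.00j, (-0-0j)],[0.00+0.00j, -0j, 0.00+0.00j, -0.00-0.00j, 0j],[-0j, (-0-0j), 0.00-0.00j, -0.00+0.00j, 0.00-0.00j]]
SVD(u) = [[-0.49, -0.4, 0.29, 0.42, 0.59], [0.64, -0.22, -0.48, 0.50, 0.26], [0.46, -0.26, 0.35, -0.61, 0.47], [0.36, -0.07, 0.73, 0.42, -0.4], [0.11, 0.85, 0.18, 0.17, 0.45]] @ diag([2.904727850515036, 2.4146539847044775, 1.243578942238828, 0.0035915410017800407, 0.0008739831079094718]) @ [[0.31, -0.63, -0.04, -0.68, -0.18], [0.31, -0.26, 0.41, 0.53, -0.62], [0.00, 0.62, -0.11, -0.4, -0.67], [0.71, 0.37, 0.45, -0.15, 0.37], [-0.55, -0.02, 0.79, -0.28, 0.01]]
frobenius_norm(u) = 3.98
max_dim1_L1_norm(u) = 4.4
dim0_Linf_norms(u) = [0.74, 1.41, 0.81, 1.42, 1.48]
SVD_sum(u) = [[-0.44, 0.90, 0.05, 0.97, 0.26], [0.58, -1.17, -0.07, -1.26, -0.34], [0.42, -0.85, -0.05, -0.92, -0.24], [0.33, -0.67, -0.04, -0.72, -0.19], [0.10, -0.2, -0.01, -0.21, -0.06]] + [[-0.30, 0.25, -0.40, -0.51, 0.60], [-0.16, 0.14, -0.22, -0.28, 0.33], [-0.20, 0.16, -0.26, -0.33, 0.39], [-0.05, 0.04, -0.07, -0.09, 0.11], [0.64, -0.53, 0.85, 1.08, -1.28]] + [[0.00, 0.22, -0.04, -0.14, -0.24], [-0.0, -0.37, 0.07, 0.24, 0.4], [0.0, 0.27, -0.05, -0.17, -0.29], [0.00, 0.57, -0.1, -0.36, -0.60], [0.00, 0.14, -0.02, -0.09, -0.15]] + [[0.00, 0.0, 0.0, -0.00, 0.0], [0.00, 0.0, 0.0, -0.00, 0.00], [-0.0, -0.0, -0.0, 0.00, -0.00], [0.00, 0.00, 0.00, -0.0, 0.0], [0.00, 0.00, 0.0, -0.0, 0.0]] + [[-0.00, -0.00, 0.00, -0.0, 0.0], [-0.00, -0.0, 0.00, -0.0, 0.00], [-0.00, -0.00, 0.0, -0.0, 0.0], [0.0, 0.00, -0.00, 0.00, -0.00], [-0.00, -0.0, 0.0, -0.0, 0.00]]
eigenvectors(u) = [[-0.54+0.00j, -0.11+0.16j, -0.11-0.16j, (-0.44-0.42j), -0.44+0.42j], [(0.63+0j), -0.46-0.18j, -0.46+0.18j, 0.00-0.16j, 0.16j], [0.41+0.00j, -0.21+0.23j, (-0.21-0.23j), (0.71+0j), 0.71-0.00j], [0.32+0.00j, (0.08+0.39j), 0.08-0.39j, -0.25-0.00j, (-0.25+0j)], [0.19+0.00j, (0.68+0j), 0.68-0.00j, 0.03-0.15j, 0.03+0.15j]]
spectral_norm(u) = 2.90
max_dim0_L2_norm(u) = 2.41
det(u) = -0.00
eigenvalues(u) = [(-2.45+0j), (-1.36+1.05j), (-1.36-1.05j), 0j, -0j]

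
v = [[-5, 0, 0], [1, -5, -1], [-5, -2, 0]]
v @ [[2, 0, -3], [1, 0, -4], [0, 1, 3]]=[[-10, 0, 15], [-3, -1, 14], [-12, 0, 23]]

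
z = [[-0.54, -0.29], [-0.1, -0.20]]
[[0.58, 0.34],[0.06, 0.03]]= z @ [[-1.27, -0.74], [0.35, 0.20]]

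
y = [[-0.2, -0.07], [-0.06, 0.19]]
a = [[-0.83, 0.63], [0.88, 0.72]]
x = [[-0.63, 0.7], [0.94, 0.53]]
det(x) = -0.99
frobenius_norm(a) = 1.54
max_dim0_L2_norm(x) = 1.13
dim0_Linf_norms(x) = [0.94, 0.7]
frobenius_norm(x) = 1.43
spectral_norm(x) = 1.13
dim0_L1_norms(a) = [1.71, 1.35]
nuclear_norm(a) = 2.16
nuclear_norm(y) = 0.41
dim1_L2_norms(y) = [0.21, 0.2]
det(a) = -1.15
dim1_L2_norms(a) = [1.04, 1.14]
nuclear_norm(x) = 2.01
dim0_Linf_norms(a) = [0.88, 0.72]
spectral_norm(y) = 0.21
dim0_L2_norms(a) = [1.21, 0.96]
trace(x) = -0.10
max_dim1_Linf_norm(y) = 0.2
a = y + x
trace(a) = -0.11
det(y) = -0.04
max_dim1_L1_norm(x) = 1.47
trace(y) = -0.01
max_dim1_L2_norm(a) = 1.14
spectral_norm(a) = 1.22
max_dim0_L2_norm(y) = 0.21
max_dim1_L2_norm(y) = 0.21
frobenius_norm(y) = 0.29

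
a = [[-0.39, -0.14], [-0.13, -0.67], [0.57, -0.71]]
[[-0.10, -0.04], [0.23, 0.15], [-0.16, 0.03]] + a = [[-0.49, -0.18], [0.10, -0.52], [0.41, -0.68]]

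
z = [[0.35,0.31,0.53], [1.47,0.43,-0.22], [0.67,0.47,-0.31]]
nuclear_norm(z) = 2.68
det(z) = 0.30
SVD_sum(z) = [[0.34, 0.13, -0.05],[1.42, 0.56, -0.19],[0.76, 0.3, -0.1]] + [[0.03, 0.13, 0.59], [-0.0, -0.01, -0.05], [-0.01, -0.04, -0.17]] + [[-0.02,0.05,-0.01], [0.05,-0.12,0.02], [-0.09,0.2,-0.04]]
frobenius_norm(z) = 1.91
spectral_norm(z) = 1.79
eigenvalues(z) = [(1.28+0j), (-0.4+0.27j), (-0.4-0.27j)]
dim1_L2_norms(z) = [0.71, 1.55, 0.88]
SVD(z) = [[-0.21, -0.96, -0.20],[-0.86, 0.08, 0.50],[-0.46, 0.27, -0.84]] @ diag([1.7879081462064172, 0.6259366863922979, 0.2668102797063201]) @ [[-0.92, -0.36, 0.13],[-0.05, -0.21, -0.98],[0.38, -0.91, 0.18]]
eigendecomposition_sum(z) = [[(0.64+0j), 0.33+0.00j, (0.17+0j)], [(0.96+0j), (0.49+0j), (0.25+0j)], [(0.55+0j), (0.28+0j), (0.15+0j)]] + [[(-0.14+0j), -0.01-0.13j, 0.18+0.22j], [0.25+0.05j, (-0.03+0.22j), -0.24-0.45j], [0.06-0.10j, 0.09+0.04j, -0.23+0.04j]] + [[(-0.14-0j), (-0.01+0.13j), 0.18-0.22j],[(0.25-0.05j), -0.03-0.22j, (-0.24+0.45j)],[(0.06+0.1j), (0.09-0.04j), -0.23-0.04j]]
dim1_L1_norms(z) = [1.19, 2.12, 1.45]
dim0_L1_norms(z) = [2.49, 1.21, 1.06]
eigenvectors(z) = [[0.50+0.00j, 0.44-0.09j, 0.44+0.09j],[(0.75+0j), -0.81+0.00j, (-0.81-0j)],[0.43+0.00j, -0.11+0.35j, -0.11-0.35j]]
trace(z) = 0.47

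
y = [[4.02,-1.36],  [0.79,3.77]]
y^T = [[4.02, 0.79], [-1.36, 3.77]]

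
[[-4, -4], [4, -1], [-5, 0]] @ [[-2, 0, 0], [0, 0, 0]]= [[8, 0, 0], [-8, 0, 0], [10, 0, 0]]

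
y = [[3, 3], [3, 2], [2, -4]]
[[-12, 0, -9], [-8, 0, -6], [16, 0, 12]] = y @ [[0, 0, 0], [-4, 0, -3]]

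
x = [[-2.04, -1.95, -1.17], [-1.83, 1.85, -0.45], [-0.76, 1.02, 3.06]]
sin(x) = [[-0.25, -0.03, -0.05], [-0.29, 0.49, -0.03], [0.41, -1.09, 0.01]]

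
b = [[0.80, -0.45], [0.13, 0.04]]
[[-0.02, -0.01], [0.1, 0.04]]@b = [[-0.02,0.01],[0.09,-0.04]]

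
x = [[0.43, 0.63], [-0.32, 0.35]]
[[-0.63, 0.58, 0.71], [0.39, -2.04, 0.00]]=x@[[-1.32,4.23,0.71],[-0.10,-1.97,0.65]]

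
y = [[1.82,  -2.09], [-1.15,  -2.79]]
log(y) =[[0.86+0.27j, (0.13+1.18j)], [(0.07+0.65j), (1.15+2.87j)]]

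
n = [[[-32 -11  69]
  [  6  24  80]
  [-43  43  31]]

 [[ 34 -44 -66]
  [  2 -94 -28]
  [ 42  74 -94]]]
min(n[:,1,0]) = 2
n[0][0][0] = -32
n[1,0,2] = -66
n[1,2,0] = 42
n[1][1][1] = -94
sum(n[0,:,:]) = 167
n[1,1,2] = -28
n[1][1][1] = -94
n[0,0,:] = [-32, -11, 69]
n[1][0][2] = -66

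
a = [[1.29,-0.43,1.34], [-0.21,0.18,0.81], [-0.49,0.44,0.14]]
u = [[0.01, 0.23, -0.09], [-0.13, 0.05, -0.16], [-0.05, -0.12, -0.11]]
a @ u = [[0.0,  0.11,  -0.19], [-0.07,  -0.14,  -0.1], [-0.07,  -0.11,  -0.04]]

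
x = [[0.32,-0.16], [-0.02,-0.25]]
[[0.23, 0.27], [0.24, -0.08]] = x@[[0.23, 0.97], [-0.97, 0.23]]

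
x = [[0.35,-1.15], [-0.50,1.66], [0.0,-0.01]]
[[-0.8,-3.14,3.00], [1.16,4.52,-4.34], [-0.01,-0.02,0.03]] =x@ [[1.4, -2.57, -1.92], [1.12, 1.95, -3.19]]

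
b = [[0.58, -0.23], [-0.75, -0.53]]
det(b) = -0.48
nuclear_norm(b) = 1.48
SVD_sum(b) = [[0.42, 0.17], [-0.83, -0.33]] + [[0.16, -0.4], [0.08, -0.20]]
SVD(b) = [[-0.45, 0.89], [0.89, 0.45]] @ diag([1.001553802480222, 0.47915548701586286]) @ [[-0.93, -0.37], [0.37, -0.93]]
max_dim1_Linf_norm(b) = 0.75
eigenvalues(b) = [0.72, -0.67]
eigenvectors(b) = [[0.86, 0.18], [-0.52, 0.98]]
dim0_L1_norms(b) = [1.33, 0.76]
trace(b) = 0.05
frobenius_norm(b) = 1.11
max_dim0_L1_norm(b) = 1.33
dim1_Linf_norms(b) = [0.58, 0.75]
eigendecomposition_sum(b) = [[0.65, -0.12], [-0.39, 0.07]] + [[-0.07, -0.11],[-0.36, -0.60]]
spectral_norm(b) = 1.00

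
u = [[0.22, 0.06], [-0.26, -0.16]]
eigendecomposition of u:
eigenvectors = [[0.79, -0.18],[-0.62, 0.98]]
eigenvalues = [0.17, -0.11]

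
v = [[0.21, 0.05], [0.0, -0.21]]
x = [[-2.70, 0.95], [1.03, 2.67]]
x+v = [[-2.49, 1.00], [1.03, 2.46]]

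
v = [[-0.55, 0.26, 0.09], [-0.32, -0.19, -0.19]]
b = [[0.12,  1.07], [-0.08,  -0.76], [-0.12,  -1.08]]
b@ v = [[-0.41,  -0.17,  -0.19], [0.29,  0.12,  0.14], [0.41,  0.17,  0.19]]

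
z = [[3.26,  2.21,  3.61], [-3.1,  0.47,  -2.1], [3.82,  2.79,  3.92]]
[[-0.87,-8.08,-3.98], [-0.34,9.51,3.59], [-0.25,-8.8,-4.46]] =z@[[1.62,-2.00,-0.77], [0.63,1.37,0.2], [-2.09,-1.27,-0.53]]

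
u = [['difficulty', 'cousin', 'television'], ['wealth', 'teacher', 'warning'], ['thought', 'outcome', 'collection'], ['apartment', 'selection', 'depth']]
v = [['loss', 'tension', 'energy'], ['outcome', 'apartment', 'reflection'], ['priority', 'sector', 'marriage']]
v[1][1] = 'apartment'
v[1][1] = 'apartment'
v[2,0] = 'priority'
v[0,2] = 'energy'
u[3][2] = 'depth'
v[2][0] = 'priority'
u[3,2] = 'depth'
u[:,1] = ['cousin', 'teacher', 'outcome', 'selection']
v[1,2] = 'reflection'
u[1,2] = 'warning'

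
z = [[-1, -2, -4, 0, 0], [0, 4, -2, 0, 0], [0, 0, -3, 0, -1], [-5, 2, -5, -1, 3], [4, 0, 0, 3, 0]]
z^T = [[-1, 0, 0, -5, 4], [-2, 4, 0, 2, 0], [-4, -2, -3, -5, 0], [0, 0, 0, -1, 3], [0, 0, -1, 3, 0]]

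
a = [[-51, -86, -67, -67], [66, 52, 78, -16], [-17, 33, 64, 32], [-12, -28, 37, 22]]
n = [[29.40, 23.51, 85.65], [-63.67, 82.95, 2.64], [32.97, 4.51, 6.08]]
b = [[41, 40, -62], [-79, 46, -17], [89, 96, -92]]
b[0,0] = 41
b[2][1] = 96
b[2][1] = 96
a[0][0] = -51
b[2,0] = 89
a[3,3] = 22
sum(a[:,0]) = -14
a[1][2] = 78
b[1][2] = -17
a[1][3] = -16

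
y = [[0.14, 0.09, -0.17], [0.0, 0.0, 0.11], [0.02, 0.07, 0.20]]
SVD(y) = [[-0.71, -0.69, -0.14], [0.35, -0.18, -0.92], [0.61, -0.70, 0.37]] @ diag([0.29536834700338926, 0.16254718259859624, 0.018329021188924367]) @ [[-0.3, -0.07, 0.95],[-0.68, -0.68, -0.26],[-0.67, 0.73, -0.15]]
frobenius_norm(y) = 0.34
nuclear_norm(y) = 0.48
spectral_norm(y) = 0.30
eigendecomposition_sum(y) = [[-0.26,-0.38,-0.75],[0.07,0.1,0.20],[0.12,0.18,0.36]] + [[0.40,0.46,0.59], [-0.07,-0.08,-0.10], [-0.11,-0.12,-0.15]] + [[0.00, 0.02, -0.01],[-0.00, -0.02, 0.01],[0.0, 0.01, -0.0]]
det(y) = -0.00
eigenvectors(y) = [[0.88, -0.95, 0.61],[-0.23, 0.16, -0.77],[-0.42, 0.25, 0.19]]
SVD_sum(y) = [[0.06, 0.02, -0.2], [-0.03, -0.01, 0.10], [-0.05, -0.01, 0.17]] + [[0.08, 0.08, 0.03], [0.02, 0.02, 0.01], [0.08, 0.08, 0.03]] + [[0.00, -0.0, 0.00], [0.01, -0.01, 0.0], [-0.00, 0.00, -0.00]]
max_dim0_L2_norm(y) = 0.28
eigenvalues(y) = [0.2, 0.17, -0.03]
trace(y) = 0.34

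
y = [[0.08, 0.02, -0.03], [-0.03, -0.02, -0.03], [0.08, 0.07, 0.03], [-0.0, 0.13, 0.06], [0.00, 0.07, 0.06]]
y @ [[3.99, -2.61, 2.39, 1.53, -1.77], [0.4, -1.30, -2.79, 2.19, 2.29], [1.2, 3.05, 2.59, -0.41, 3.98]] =[[0.29, -0.33, 0.06, 0.18, -0.22],[-0.16, 0.01, -0.09, -0.08, -0.11],[0.38, -0.21, 0.07, 0.26, 0.14],[0.12, 0.01, -0.21, 0.26, 0.54],[0.1, 0.09, -0.04, 0.13, 0.40]]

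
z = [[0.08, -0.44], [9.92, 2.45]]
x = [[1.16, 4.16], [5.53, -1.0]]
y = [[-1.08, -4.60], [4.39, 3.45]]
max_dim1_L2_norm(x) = 5.62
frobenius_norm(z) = 10.23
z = y + x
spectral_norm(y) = 6.92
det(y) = 16.47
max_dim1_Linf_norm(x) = 5.53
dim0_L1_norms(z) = [10.0, 2.89]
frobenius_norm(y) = 7.31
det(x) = -24.16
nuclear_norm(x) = 9.93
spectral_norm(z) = 10.22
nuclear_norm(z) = 10.66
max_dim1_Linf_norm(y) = 4.6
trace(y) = 2.37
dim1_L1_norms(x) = [5.32, 6.53]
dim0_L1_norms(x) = [6.69, 5.16]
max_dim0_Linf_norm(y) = 4.6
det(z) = 4.56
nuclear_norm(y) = 9.30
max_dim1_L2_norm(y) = 5.58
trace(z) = 2.53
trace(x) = 0.16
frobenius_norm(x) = 7.09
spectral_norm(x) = 5.65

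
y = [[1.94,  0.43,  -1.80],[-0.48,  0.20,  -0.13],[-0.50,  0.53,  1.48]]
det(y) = 1.319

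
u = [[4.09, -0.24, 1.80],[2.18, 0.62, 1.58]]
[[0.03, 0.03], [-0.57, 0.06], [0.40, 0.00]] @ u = [[0.19, 0.01, 0.10],[-2.2, 0.17, -0.93],[1.64, -0.1, 0.72]]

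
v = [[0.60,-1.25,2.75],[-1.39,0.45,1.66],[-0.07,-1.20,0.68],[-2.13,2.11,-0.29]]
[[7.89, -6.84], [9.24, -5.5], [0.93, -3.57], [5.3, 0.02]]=v@[[-1.51, 1.91], [1.52, 1.64], [3.89, -2.16]]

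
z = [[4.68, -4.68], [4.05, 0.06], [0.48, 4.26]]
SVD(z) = [[-0.86, -0.03], [-0.36, -0.67], [0.36, -0.74]] @ diag([7.676179734254252, 4.434542218473548]) @ [[-0.69, 0.72], [-0.72, -0.69]]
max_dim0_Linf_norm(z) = 4.68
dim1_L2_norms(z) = [6.62, 4.05, 4.29]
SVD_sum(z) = [[4.59, -4.77], [1.92, -1.99], [-1.90, 1.97]] + [[0.09, 0.09],[2.13, 2.05],[2.38, 2.29]]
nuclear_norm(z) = 12.11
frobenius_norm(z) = 8.87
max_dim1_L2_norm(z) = 6.62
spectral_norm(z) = 7.68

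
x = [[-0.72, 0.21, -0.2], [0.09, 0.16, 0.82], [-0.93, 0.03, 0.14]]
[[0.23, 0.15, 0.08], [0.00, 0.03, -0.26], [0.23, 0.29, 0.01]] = x @ [[-0.24,-0.30,-0.06], [0.24,-0.21,-0.08], [-0.02,0.11,-0.29]]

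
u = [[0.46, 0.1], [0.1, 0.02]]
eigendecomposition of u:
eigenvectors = [[0.98, -0.21], [0.21, 0.98]]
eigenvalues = [0.48, -0.0]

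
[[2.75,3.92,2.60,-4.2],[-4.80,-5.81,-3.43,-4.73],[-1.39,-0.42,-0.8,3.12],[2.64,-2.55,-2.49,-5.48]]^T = [[2.75,-4.8,-1.39,2.64], [3.92,-5.81,-0.42,-2.55], [2.60,-3.43,-0.8,-2.49], [-4.20,-4.73,3.12,-5.48]]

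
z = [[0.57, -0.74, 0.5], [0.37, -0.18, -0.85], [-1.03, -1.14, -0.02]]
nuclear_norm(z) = 3.53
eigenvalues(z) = [(0.74+0.9j), (0.74-0.9j), (-1.11+0j)]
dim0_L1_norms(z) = [1.97, 2.06, 1.37]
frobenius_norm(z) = 2.09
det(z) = -1.51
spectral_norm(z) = 1.56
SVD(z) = [[0.19, -0.95, -0.24], [-0.11, 0.22, -0.97], [0.98, 0.21, -0.06]] @ diag([1.557977006570154, 1.0423757858855713, 0.928095020996308]) @ [[-0.6, -0.79, 0.11], [-0.65, 0.41, -0.64], [-0.46, 0.46, 0.76]]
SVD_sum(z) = [[-0.18, -0.24, 0.03], [0.1, 0.14, -0.02], [-0.91, -1.2, 0.17]] + [[0.65, -0.40, 0.64], [-0.15, 0.09, -0.15], [-0.14, 0.09, -0.14]] + [[0.1, -0.1, -0.17], [0.42, -0.41, -0.68], [0.03, -0.03, -0.04]]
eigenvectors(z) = [[0.67+0.00j, 0.67-0.00j, 0.07+0.00j],[-0.14-0.41j, (-0.14+0.41j), 0.66+0.00j],[0.01+0.60j, (0.01-0.6j), 0.75+0.00j]]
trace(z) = 0.37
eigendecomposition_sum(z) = [[0.29+0.51j, (-0.34+0.24j), 0.27-0.25j], [(0.25-0.29j), (0.22+0.16j), (-0.21-0.11j)], [(-0.44+0.27j), (-0.22-0.3j), 0.23+0.24j]] + [[(0.29-0.51j), (-0.34-0.24j), (0.27+0.25j)], [0.25+0.29j, 0.22-0.16j, -0.21+0.11j], [(-0.44-0.27j), -0.22+0.30j, (0.23-0.24j)]] + [[(-0.01+0j), (-0.06+0j), -0.04-0.00j],[-0.12+0.00j, -0.62+0.00j, -0.42-0.00j],[-0.14+0.00j, -0.70+0.00j, (-0.48-0j)]]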